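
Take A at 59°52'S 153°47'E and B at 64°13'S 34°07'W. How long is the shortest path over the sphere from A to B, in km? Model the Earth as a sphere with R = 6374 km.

6205 km

cos σ = sin φ₁ sin φ₂ + cos φ₁ cos φ₂ cos Δλ
      = sin(-59.87°)sin(-64.22°) + cos(-59.87°)cos(-64.22°)cos(172.10°) = 0.5625
σ = 55.773° → d = Rσ = 6374·0.97343 = 6205 km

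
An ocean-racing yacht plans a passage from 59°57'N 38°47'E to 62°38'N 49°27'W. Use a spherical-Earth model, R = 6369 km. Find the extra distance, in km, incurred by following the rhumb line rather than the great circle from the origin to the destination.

369 km

Great circle: cos σ = sin φ₁ sin φ₂ + cos φ₁ cos φ₂ cos Δλ,  σ = 0.6828 rad → d_gc = 4348.7 km
Rhumb line: Δψ = +0.0976, q = Δφ/Δψ = 0.4800, d_rh = R√(Δφ²+q²Δλ²) = 4717.4 km
Excess = 4717.4 − 4348.7 = 368.7 ≈ 369 km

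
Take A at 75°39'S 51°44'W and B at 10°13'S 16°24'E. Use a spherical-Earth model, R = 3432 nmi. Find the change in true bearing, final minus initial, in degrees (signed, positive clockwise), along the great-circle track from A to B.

Initial bearing θ₁ = atan2(sin Δλ cos φ₂, cos φ₁ sin φ₂ − sin φ₁ cos φ₂ cos Δλ) = 71.19°
Final bearing θ₂ = (initial bearing from the destination back to the start) + 180° = 13.79°
Δθ = θ₂ − θ₁ = -57.4°

-57.4°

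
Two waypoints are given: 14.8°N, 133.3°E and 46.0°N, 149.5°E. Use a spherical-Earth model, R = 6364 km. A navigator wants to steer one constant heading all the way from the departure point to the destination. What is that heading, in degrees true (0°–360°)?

Meridional parts: M(φ₁)=+0.2612, M(φ₂)=+0.9063 → ΔM = +0.6450;  Δλ = +0.2827 rad
tan C = Δλ / ΔM = +0.4383 → C = 23.67°

23.7°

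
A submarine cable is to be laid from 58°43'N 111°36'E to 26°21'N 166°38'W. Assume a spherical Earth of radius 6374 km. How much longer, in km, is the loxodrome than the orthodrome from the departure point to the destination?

326 km

Great circle: cos σ = sin φ₁ sin φ₂ + cos φ₁ cos φ₂ cos Δλ,  σ = 1.1086 rad → d_gc = 7065.9 km
Rhumb line: Δψ = -0.7960, q = Δφ/Δψ = 0.7097, d_rh = R√(Δφ²+q²Δλ²) = 7391.9 km
Excess = 7391.9 − 7065.9 = 326.0 ≈ 326 km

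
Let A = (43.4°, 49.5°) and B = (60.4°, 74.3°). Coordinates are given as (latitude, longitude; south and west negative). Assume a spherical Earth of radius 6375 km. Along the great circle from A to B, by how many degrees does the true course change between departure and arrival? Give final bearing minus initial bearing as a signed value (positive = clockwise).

At departure: θ₁ = atan2(sin Δλ cos φ₂, cos φ₁ sin φ₂ − sin φ₁ cos φ₂ cos Δλ) = 32.62°
At arrival: θ₂ = atan2(sin Δλ cos φ₁, −cos φ₂ sin φ₁ + sin φ₂ cos φ₁ cos Δλ) = 52.47°
Δθ = θ₂ − θ₁ = +19.8°

+19.8°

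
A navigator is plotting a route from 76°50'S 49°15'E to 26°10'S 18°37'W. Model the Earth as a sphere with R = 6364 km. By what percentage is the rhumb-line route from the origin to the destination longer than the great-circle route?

Great circle: σ = 1.0398 rad → d_gc = Rσ = 6617.1 km
Rhumb: Δφ = +0.8843, Δλ = -1.1845, Δψ = +1.6858, q = Δφ/Δψ = 0.5246 → d_rh = R√(Δφ²+q²Δλ²) = 6877.9 km
Excess = (6877.9 − 6617.1) / 6617.1 = 260.8 / 6617.1 = 3.94% ≈ 3.9%

3.9%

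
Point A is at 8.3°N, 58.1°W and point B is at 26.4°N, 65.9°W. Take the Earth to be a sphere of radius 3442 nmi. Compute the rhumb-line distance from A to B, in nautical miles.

Rhumb course C = atan2(Δλ, Δψ) with Δψ = ln[tan(π/4+φ₂/2)/tan(π/4+φ₁/2)] = +0.3326, Δλ = -0.1361 → C = 337.74°
d = R·|Δφ| / |cos C| = 3442·0.31590 / 0.92549 = 1175 nmi

1175 nmi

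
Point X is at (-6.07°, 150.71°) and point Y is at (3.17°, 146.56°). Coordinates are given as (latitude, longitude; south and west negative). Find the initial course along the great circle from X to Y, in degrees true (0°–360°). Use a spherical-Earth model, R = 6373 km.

N = sin Δλ·cos φ₂ = -0.0723;  D = cos φ₁ sin φ₂ − sin φ₁ cos φ₂ cos Δλ = +0.1603
initial course = atan2(N, D) = 335.74°

335.7°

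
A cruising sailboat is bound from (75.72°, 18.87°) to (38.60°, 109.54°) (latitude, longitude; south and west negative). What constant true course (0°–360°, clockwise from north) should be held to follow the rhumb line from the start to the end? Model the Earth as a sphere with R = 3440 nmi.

130.4°

Meridional parts: M(φ₁)=+2.0773, M(φ₂)=+0.7313 → ΔM = -1.3460;  Δλ = +1.5825 rad
tan C = Δλ / ΔM = -1.1757 → C = 130.38°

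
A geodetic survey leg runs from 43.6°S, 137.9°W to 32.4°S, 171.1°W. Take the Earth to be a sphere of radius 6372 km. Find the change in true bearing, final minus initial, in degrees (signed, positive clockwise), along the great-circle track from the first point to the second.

At departure: θ₁ = atan2(sin Δλ cos φ₂, cos φ₁ sin φ₂ − sin φ₁ cos φ₂ cos Δλ) = 282.11°
At arrival: θ₂ = atan2(sin Δλ cos φ₁, −cos φ₂ sin φ₁ + sin φ₂ cos φ₁ cos Δλ) = 303.01°
Δθ = θ₂ − θ₁ = +20.9°

+20.9°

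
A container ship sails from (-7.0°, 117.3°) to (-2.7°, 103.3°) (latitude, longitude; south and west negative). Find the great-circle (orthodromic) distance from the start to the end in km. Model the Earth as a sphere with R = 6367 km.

1622 km

cos σ = sin φ₁ sin φ₂ + cos φ₁ cos φ₂ cos Δλ
      = sin(-7.00°)sin(-2.70°) + cos(-7.00°)cos(-2.70°)cos(-14.00°) = 0.9677
σ = 14.594° → d = Rσ = 6367·0.25472 = 1622 km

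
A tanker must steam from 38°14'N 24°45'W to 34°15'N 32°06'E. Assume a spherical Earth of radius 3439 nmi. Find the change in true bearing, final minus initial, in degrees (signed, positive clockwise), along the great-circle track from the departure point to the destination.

Initial bearing θ₁ = atan2(sin Δλ cos φ₂, cos φ₁ sin φ₂ − sin φ₁ cos φ₂ cos Δλ) = 76.80°
Final bearing θ₂ = (initial bearing from the destination back to the start) + 180° = 112.31°
Δθ = θ₂ − θ₁ = +35.5°

+35.5°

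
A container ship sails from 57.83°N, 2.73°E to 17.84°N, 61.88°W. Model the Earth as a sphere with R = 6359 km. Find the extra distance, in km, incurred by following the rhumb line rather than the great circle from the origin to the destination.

160 km

Great circle: cos σ = sin φ₁ sin φ₂ + cos φ₁ cos φ₂ cos Δλ,  σ = 1.0740 rad → d_gc = 6829.3 km
Rhumb line: Δψ = -0.9271, q = Δφ/Δψ = 0.7529, d_rh = R√(Δφ²+q²Δλ²) = 6988.9 km
Excess = 6988.9 − 6829.3 = 159.6 ≈ 160 km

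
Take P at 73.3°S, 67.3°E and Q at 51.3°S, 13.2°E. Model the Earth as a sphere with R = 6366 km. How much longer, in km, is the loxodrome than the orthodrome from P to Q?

Great circle: cos σ = sin φ₁ sin φ₂ + cos φ₁ cos φ₂ cos Δλ,  σ = 0.5493 rad → d_gc = 3497.1 km
Rhumb line: Δψ = +0.8724, q = Δφ/Δψ = 0.4401, d_rh = R√(Δφ²+q²Δλ²) = 3602.0 km
Excess = 3602.0 − 3497.1 = 104.9 ≈ 105 km

105 km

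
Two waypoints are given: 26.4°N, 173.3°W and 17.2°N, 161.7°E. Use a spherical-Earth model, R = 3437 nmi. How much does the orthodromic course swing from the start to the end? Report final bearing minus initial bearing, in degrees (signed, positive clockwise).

Initial bearing θ₁ = atan2(sin Δλ cos φ₂, cos φ₁ sin φ₂ − sin φ₁ cos φ₂ cos Δλ) = 253.43°
Final bearing θ₂ = (initial bearing from the destination back to the start) + 180° = 243.99°
Δθ = θ₂ − θ₁ = -9.4°

-9.4°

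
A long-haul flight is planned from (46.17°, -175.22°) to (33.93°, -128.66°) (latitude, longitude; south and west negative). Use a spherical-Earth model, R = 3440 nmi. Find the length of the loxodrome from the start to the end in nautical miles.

2253 nmi

Δψ = ln[tan(π/4+φ₂/2)/tan(π/4+φ₁/2)] = -0.2804;  Δφ = -0.2136 rad,  Δλ = +0.8126 rad
q = Δφ/Δψ = 0.7620
d = R·√(Δφ² + q²Δλ²) = 3440·0.65500 = 2253 nmi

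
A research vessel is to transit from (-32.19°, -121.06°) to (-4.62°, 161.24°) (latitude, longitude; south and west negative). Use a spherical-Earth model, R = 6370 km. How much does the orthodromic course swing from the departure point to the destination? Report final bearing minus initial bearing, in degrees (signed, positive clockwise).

+29.3°

At departure: θ₁ = atan2(sin Δλ cos φ₂, cos φ₁ sin φ₂ − sin φ₁ cos φ₂ cos Δλ) = 272.64°
At arrival: θ₂ = atan2(sin Δλ cos φ₁, −cos φ₂ sin φ₁ + sin φ₂ cos φ₁ cos Δλ) = 301.99°
Δθ = θ₂ − θ₁ = +29.3°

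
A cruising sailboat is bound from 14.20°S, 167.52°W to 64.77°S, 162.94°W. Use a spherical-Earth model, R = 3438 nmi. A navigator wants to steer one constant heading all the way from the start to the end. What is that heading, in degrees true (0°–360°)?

176.3°

Meridional parts: M(φ₁)=-0.2504, M(φ₂)=-1.4970 → ΔM = -1.2466;  Δλ = +0.0799 rad
tan C = Δλ / ΔM = -0.0641 → C = 176.33°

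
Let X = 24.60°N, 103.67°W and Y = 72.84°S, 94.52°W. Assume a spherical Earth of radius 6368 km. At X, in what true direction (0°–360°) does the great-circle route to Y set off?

N = sin Δλ·cos φ₂ = +0.0469;  D = cos φ₁ sin φ₂ − sin φ₁ cos φ₂ cos Δλ = -0.9900
initial course = atan2(N, D) = 177.29°

177.3°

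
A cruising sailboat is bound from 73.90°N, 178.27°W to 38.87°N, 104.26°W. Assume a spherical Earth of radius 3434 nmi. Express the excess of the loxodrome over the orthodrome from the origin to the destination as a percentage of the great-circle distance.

5.2%

Great circle: σ = 0.8468 rad → d_gc = Rσ = 2907.8 nmi
Rhumb: Δφ = -0.6114, Δλ = +1.2917, Δψ = -1.2186, q = Δφ/Δψ = 0.5017 → d_rh = R√(Δφ²+q²Δλ²) = 3059.6 nmi
Excess = (3059.6 − 2907.8) / 2907.8 = 151.8 / 2907.8 = 5.22% ≈ 5.2%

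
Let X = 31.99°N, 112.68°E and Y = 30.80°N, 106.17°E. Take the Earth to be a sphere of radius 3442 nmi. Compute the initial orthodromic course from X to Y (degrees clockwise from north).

N = sin Δλ·cos φ₂ = -0.0974;  D = cos φ₁ sin φ₂ − sin φ₁ cos φ₂ cos Δλ = -0.0178
initial course = atan2(N, D) = 259.62°

259.6°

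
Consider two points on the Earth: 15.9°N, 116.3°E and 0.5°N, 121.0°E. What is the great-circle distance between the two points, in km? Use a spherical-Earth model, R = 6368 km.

1788 km

Haversine: a = sin²(Δφ/2)+cos φ₁ cos φ₂ sin²(Δλ/2) = 0.01957;  σ = 2·atan2(√a,√(1−a))
σ = 16.083° → d = Rσ = 6368·0.28070 = 1788 km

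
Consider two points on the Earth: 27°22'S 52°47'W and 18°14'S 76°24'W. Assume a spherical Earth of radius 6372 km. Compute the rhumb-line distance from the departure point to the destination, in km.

Δψ = ln[tan(π/4+φ₂/2)/tan(π/4+φ₁/2)] = +0.1732;  Δφ = +0.1594 rad,  Δλ = -0.4122 rad
q = Δφ/Δψ = 0.9205
d = R·√(Δφ² + q²Δλ²) = 6372·0.41156 = 2622 km

2622 km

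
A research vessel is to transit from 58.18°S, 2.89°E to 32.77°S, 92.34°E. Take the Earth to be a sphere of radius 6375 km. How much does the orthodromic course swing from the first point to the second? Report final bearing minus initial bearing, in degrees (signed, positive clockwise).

At departure: θ₁ = atan2(sin Δλ cos φ₂, cos φ₁ sin φ₂ − sin φ₁ cos φ₂ cos Δλ) = 108.33°
At arrival: θ₂ = atan2(sin Δλ cos φ₁, −cos φ₂ sin φ₁ + sin φ₂ cos φ₁ cos Δλ) = 36.53°
Δθ = θ₂ − θ₁ = -71.8°

-71.8°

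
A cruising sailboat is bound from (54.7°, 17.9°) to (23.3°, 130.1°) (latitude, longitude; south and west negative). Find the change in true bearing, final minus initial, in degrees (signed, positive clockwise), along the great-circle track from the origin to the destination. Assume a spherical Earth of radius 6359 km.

+88.4°

Initial bearing θ₁ = atan2(sin Δλ cos φ₂, cos φ₁ sin φ₂ − sin φ₁ cos φ₂ cos Δλ) = 58.96°
Final bearing θ₂ = (initial bearing from the destination back to the start) + 180° = 147.38°
Δθ = θ₂ − θ₁ = +88.4°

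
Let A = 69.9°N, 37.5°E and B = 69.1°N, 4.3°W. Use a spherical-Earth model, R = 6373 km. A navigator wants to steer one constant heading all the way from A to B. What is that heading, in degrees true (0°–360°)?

266.9°

Δψ = ln[tan(π/4+φ₂/2)/tan(π/4+φ₁/2)] = -0.0399
Δλ = -0.7295 rad (taken the short way round)
course = atan2(Δλ, Δψ) = 266.87°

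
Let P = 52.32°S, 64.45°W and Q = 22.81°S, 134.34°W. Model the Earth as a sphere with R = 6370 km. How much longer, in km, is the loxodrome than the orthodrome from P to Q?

Great circle: cos σ = sin φ₁ sin φ₂ + cos φ₁ cos φ₂ cos Δλ,  σ = 1.0466 rad → d_gc = 6666.6 km
Rhumb line: Δψ = +0.6662, q = Δφ/Δψ = 0.7731, d_rh = R√(Δφ²+q²Δλ²) = 6844.7 km
Excess = 6844.7 − 6666.6 = 178.1 ≈ 178 km

178 km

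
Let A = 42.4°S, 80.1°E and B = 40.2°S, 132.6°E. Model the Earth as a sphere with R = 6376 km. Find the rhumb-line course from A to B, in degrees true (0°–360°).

86.8°

Δψ = ln[tan(π/4+φ₂/2)/tan(π/4+φ₁/2)] = +0.0511
Δλ = +0.9163 rad (taken the short way round)
course = atan2(Δλ, Δψ) = 86.81°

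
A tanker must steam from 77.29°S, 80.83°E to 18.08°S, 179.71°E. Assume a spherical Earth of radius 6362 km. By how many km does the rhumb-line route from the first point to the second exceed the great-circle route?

Great circle: cos σ = sin φ₁ sin φ₂ + cos φ₁ cos φ₂ cos Δλ,  σ = 1.2969 rad → d_gc = 8251.1 km
Rhumb line: Δψ = +1.8739, q = Δφ/Δψ = 0.5515, d_rh = R√(Δφ²+q²Δλ²) = 8937.8 km
Excess = 8937.8 − 8251.1 = 686.7 ≈ 687 km

687 km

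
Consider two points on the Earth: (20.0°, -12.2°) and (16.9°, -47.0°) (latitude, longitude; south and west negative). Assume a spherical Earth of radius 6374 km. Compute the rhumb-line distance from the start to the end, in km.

3688 km

Δψ = ln[tan(π/4+φ₂/2)/tan(π/4+φ₁/2)] = -0.0570;  Δφ = -0.0541 rad,  Δλ = -0.6074 rad
q = Δφ/Δψ = 0.9485
d = R·√(Δφ² + q²Δλ²) = 6374·0.57860 = 3688 km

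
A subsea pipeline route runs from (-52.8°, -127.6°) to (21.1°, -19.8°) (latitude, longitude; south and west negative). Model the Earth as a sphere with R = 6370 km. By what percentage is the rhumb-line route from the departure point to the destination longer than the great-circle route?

Great circle: σ = 2.0479 rad → d_gc = Rσ = 13044.9 km
Rhumb: Δφ = +1.2898, Δλ = +1.8815, Δψ = +1.4659, q = Δφ/Δψ = 0.8799 → d_rh = R√(Δφ²+q²Δλ²) = 13367.8 km
Excess = (13367.8 − 13044.9) / 13044.9 = 322.9 / 13044.9 = 2.48% ≈ 2.5%

2.5%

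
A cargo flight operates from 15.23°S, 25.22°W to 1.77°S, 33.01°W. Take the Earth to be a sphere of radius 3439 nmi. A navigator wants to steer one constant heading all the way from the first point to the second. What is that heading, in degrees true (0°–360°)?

Δψ = ln[tan(π/4+φ₂/2)/tan(π/4+φ₁/2)] = +0.2381
Δλ = -0.1360 rad (taken the short way round)
course = atan2(Δλ, Δψ) = 330.27°

330.3°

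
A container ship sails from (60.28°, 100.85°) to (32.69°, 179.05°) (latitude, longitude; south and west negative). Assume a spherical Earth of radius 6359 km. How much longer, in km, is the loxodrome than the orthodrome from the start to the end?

Great circle: cos σ = sin φ₁ sin φ₂ + cos φ₁ cos φ₂ cos Δλ,  σ = 0.9832 rad → d_gc = 6252.1 km
Rhumb line: Δψ = -0.7225, q = Δφ/Δψ = 0.6665, d_rh = R√(Δφ²+q²Δλ²) = 6545.1 km
Excess = 6545.1 − 6252.1 = 293.0 ≈ 293 km

293 km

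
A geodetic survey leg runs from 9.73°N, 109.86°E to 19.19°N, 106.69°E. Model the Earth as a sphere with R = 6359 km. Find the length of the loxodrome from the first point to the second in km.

Δψ = ln[tan(π/4+φ₂/2)/tan(π/4+φ₁/2)] = +0.1707;  Δφ = +0.1651 rad,  Δλ = -0.0553 rad
q = Δφ/Δψ = 0.9671
d = R·√(Δφ² + q²Δλ²) = 6359·0.17356 = 1104 km

1104 km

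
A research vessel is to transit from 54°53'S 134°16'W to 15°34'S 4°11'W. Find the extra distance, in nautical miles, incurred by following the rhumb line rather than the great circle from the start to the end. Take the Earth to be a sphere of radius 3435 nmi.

Great circle: cos σ = sin φ₁ sin φ₂ + cos φ₁ cos φ₂ cos Δλ,  σ = 1.7085 rad → d_gc = 5868.8 nmi
Rhumb line: Δψ = +0.8756, q = Δφ/Δψ = 0.7837, d_rh = R√(Δφ²+q²Δλ²) = 6550.7 nmi
Excess = 6550.7 − 5868.8 = 681.9 ≈ 682 nmi

682 nmi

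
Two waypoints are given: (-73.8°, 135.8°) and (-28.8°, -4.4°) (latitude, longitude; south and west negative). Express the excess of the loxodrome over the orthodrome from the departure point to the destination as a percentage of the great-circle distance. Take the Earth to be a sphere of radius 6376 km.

20.8%

Great circle: σ = 1.2924 rad → d_gc = Rσ = 8240.5 km
Rhumb: Δφ = +0.7854, Δλ = -2.4470, Δψ = +1.4244, q = Δφ/Δψ = 0.5514 → d_rh = R√(Δφ²+q²Δλ²) = 9954.0 km
Excess = (9954.0 − 8240.5) / 8240.5 = 1713.5 / 8240.5 = 20.79% ≈ 20.8%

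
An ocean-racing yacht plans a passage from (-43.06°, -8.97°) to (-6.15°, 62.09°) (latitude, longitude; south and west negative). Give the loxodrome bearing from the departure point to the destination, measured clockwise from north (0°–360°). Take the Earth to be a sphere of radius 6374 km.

59.6°

Δψ = ln[tan(π/4+φ₂/2)/tan(π/4+φ₁/2)] = +0.7267
Δλ = +1.2402 rad (taken the short way round)
course = atan2(Δλ, Δψ) = 59.63°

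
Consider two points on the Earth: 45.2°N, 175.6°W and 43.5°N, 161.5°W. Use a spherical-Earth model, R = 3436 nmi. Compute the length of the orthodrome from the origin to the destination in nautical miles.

Haversine: a = sin²(Δφ/2)+cos φ₁ cos φ₂ sin²(Δλ/2) = 0.00792;  σ = 2·atan2(√a,√(1−a))
σ = 10.211° → d = Rσ = 3436·0.17822 = 612 nmi

612 nmi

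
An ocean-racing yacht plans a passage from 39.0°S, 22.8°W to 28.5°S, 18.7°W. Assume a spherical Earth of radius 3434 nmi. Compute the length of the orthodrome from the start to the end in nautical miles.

661 nmi

Haversine: a = sin²(Δφ/2)+cos φ₁ cos φ₂ sin²(Δλ/2) = 0.00925;  σ = 2·atan2(√a,√(1−a))
σ = 11.036° → d = Rσ = 3434·0.19261 = 661 nmi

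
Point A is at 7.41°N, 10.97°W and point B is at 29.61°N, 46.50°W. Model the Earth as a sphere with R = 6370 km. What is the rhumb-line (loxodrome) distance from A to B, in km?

4462 km

Δψ = ln[tan(π/4+φ₂/2)/tan(π/4+φ₁/2)] = +0.4118;  Δφ = +0.3875 rad,  Δλ = -0.6201 rad
q = Δφ/Δψ = 0.9410
d = R·√(Δφ² + q²Δλ²) = 6370·0.70044 = 4462 km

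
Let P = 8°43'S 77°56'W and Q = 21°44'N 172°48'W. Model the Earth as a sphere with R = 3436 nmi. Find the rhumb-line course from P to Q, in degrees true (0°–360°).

288.1°

Meridional parts: M(φ₁)=-0.1527, M(φ₂)=+0.3888 → ΔM = +0.5415;  Δλ = -1.6557 rad
tan C = Δλ / ΔM = -3.0578 → C = 288.11°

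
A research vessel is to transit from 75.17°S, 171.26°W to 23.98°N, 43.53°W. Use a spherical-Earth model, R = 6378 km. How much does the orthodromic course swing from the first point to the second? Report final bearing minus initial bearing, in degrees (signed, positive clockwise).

-107.3°

At departure: θ₁ = atan2(sin Δλ cos φ₂, cos φ₁ sin φ₂ − sin φ₁ cos φ₂ cos Δλ) = 121.13°
At arrival: θ₂ = atan2(sin Δλ cos φ₁, −cos φ₂ sin φ₁ + sin φ₂ cos φ₁ cos Δλ) = 13.87°
Δθ = θ₂ − θ₁ = -107.3°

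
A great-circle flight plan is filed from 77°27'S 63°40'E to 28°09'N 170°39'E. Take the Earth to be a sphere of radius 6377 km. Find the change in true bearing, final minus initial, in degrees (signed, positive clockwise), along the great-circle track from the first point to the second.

-86.0°

Initial bearing θ₁ = atan2(sin Δλ cos φ₂, cos φ₁ sin φ₂ − sin φ₁ cos φ₂ cos Δλ) = 100.01°
Final bearing θ₂ = (initial bearing from the destination back to the start) + 180° = 14.05°
Δθ = θ₂ − θ₁ = -86.0°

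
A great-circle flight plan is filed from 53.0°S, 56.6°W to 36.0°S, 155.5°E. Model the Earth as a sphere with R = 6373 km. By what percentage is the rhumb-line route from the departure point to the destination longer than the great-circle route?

21.9%

Great circle: σ = 1.5138 rad → d_gc = Rσ = 9647.4 km
Rhumb: Δφ = +0.2967, Δλ = -2.5813, Δψ = +0.4206, q = Δφ/Δψ = 0.7055 → d_rh = R√(Δφ²+q²Δλ²) = 11759.2 km
Excess = (11759.2 − 9647.4) / 9647.4 = 2111.8 / 9647.4 = 21.89% ≈ 21.9%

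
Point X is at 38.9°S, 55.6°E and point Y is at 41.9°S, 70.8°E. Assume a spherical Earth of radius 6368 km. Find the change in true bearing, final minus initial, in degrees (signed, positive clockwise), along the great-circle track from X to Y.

Initial bearing θ₁ = atan2(sin Δλ cos φ₂, cos φ₁ sin φ₂ − sin φ₁ cos φ₂ cos Δλ) = 109.39°
Final bearing θ₂ = (initial bearing from the destination back to the start) + 180° = 99.50°
Δθ = θ₂ − θ₁ = -9.9°

-9.9°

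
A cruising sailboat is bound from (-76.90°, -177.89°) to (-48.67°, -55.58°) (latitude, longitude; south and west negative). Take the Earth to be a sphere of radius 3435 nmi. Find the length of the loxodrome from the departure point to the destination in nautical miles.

3477 nmi

Δψ = ln[tan(π/4+φ₂/2)/tan(π/4+φ₁/2)] = +1.1893;  Δφ = +0.4927 rad,  Δλ = +2.1347 rad
q = Δφ/Δψ = 0.4143
d = R·√(Δφ² + q²Δλ²) = 3435·1.01234 = 3477 nmi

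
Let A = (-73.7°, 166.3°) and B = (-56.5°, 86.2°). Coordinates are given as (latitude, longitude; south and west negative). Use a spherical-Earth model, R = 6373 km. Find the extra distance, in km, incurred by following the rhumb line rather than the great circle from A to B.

273 km

Great circle: cos σ = sin φ₁ sin φ₂ + cos φ₁ cos φ₂ cos Δλ,  σ = 0.5970 rad → d_gc = 3805.0 km
Rhumb line: Δψ = +0.7427, q = Δφ/Δψ = 0.4042, d_rh = R√(Δφ²+q²Δλ²) = 4077.9 km
Excess = 4077.9 − 3805.0 = 272.9 ≈ 273 km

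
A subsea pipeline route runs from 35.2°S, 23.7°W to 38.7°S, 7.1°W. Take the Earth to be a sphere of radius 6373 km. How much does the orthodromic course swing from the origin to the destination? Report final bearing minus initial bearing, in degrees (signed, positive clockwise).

At departure: θ₁ = atan2(sin Δλ cos φ₂, cos φ₁ sin φ₂ − sin φ₁ cos φ₂ cos Δλ) = 109.69°
At arrival: θ₂ = atan2(sin Δλ cos φ₁, −cos φ₂ sin φ₁ + sin φ₂ cos φ₁ cos Δλ) = 99.66°
Δθ = θ₂ − θ₁ = -10.0°

-10.0°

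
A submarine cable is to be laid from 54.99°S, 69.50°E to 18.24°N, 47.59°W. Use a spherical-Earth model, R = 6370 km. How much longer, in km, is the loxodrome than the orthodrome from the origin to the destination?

Great circle: cos σ = sin φ₁ sin φ₂ + cos φ₁ cos φ₂ cos Δλ,  σ = 2.0996 rad → d_gc = 13374.4 km
Rhumb line: Δψ = +1.4778, q = Δφ/Δψ = 0.8649, d_rh = R√(Δφ²+q²Δλ²) = 13894.0 km
Excess = 13894.0 − 13374.4 = 519.6 ≈ 520 km

520 km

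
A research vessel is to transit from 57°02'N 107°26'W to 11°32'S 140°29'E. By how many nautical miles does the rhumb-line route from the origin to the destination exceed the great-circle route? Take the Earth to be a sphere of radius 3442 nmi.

306 nmi

Great circle: cos σ = sin φ₁ sin φ₂ + cos φ₁ cos φ₂ cos Δλ,  σ = 1.9479 rad → d_gc = 6704.5 nmi
Rhumb line: Δψ = -1.4204, q = Δφ/Δψ = 0.8425, d_rh = R√(Δφ²+q²Δλ²) = 7010.6 nmi
Excess = 7010.6 − 6704.5 = 306.1 ≈ 306 nmi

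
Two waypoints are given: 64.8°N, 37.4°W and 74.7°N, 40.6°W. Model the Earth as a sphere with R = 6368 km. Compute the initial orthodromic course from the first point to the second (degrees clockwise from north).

N = sin Δλ·cos φ₂ = -0.0147;  D = cos φ₁ sin φ₂ − sin φ₁ cos φ₂ cos Δλ = +0.1723
initial course = atan2(N, D) = 355.11°

355.1°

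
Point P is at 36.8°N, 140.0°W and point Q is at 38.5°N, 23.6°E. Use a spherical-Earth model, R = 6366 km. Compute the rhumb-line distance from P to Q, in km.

Δψ = ln[tan(π/4+φ₂/2)/tan(π/4+φ₁/2)] = +0.0375;  Δφ = +0.0297 rad,  Δλ = +2.8554 rad
q = Δφ/Δψ = 0.7917
d = R·√(Δφ² + q²Δλ²) = 6366·2.26076 = 14392 km

14392 km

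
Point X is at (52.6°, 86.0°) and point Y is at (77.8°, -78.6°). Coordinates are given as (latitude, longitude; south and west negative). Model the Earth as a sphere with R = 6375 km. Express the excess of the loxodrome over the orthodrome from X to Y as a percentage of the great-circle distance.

37.4%

Great circle: σ = 0.8596 rad → d_gc = Rσ = 5480.1 km
Rhumb: Δφ = +0.4398, Δλ = -2.8728, Δψ = +1.1529, q = Δφ/Δψ = 0.3815 → d_rh = R√(Δφ²+q²Δλ²) = 7528.6 km
Excess = (7528.6 − 5480.1) / 5480.1 = 2048.5 / 5480.1 = 37.38% ≈ 37.4%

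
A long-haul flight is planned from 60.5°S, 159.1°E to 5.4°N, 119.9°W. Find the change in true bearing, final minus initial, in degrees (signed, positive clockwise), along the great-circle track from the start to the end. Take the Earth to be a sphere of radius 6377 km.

Initial bearing θ₁ = atan2(sin Δλ cos φ₂, cos φ₁ sin φ₂ − sin φ₁ cos φ₂ cos Δλ) = 79.52°
Final bearing θ₂ = (initial bearing from the destination back to the start) + 180° = 29.10°
Δθ = θ₂ − θ₁ = -50.4°

-50.4°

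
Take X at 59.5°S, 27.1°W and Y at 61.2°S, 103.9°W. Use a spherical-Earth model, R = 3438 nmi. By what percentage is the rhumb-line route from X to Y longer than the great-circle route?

Great circle: σ = 0.6251 rad → d_gc = Rσ = 2149.2 nmi
Rhumb: Δφ = -0.0297, Δλ = -1.3404, Δψ = -0.0600, q = Δφ/Δψ = 0.4946 → d_rh = R√(Δφ²+q²Δλ²) = 2281.4 nmi
Excess = (2281.4 − 2149.2) / 2149.2 = 132.2 / 2149.2 = 6.151% ≈ 6.2%

6.2%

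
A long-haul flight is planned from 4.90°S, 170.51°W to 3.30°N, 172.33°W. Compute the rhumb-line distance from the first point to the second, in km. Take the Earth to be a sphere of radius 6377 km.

Rhumb course C = atan2(Δλ, Δψ) with Δψ = ln[tan(π/4+φ₂/2)/tan(π/4+φ₁/2)] = +0.1433, Δλ = -0.0318 → C = 347.50°
d = R·|Δφ| / |cos C| = 6377·0.14312 / 0.97629 = 935 km

935 km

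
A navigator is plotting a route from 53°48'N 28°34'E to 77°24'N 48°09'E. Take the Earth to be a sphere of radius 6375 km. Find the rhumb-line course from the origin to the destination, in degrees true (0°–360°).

Δψ = ln[tan(π/4+φ₂/2)/tan(π/4+φ₁/2)] = +1.0854
Δλ = +0.3418 rad (taken the short way round)
course = atan2(Δλ, Δψ) = 17.48°

17.5°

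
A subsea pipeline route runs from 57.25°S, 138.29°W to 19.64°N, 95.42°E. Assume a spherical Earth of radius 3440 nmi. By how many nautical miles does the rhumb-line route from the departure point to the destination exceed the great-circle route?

392 nmi

Great circle: cos σ = sin φ₁ sin φ₂ + cos φ₁ cos φ₂ cos Δλ,  σ = 2.1947 rad → d_gc = 7549.91 nmi
Rhumb line: Δψ = +1.5744, q = Δφ/Δψ = 0.8524, d_rh = R√(Δφ²+q²Δλ²) = 7942.39 nmi
Excess = 7942.39 − 7549.91 = 392.48 ≈ 392 nmi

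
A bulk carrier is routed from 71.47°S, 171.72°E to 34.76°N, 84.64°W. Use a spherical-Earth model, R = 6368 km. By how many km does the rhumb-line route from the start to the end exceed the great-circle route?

Great circle: cos σ = sin φ₁ sin φ₂ + cos φ₁ cos φ₂ cos Δλ,  σ = 2.2170 rad → d_gc = 14117.8 km
Rhumb line: Δψ = +2.4609, q = Δφ/Δψ = 0.7534, d_rh = R√(Δφ²+q²Δλ²) = 14653.0 km
Excess = 14653.0 − 14117.8 = 535.2 ≈ 535 km

535 km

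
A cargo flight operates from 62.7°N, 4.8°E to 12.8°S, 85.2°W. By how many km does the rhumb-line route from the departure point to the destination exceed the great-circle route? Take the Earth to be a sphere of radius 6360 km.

352 km

Great circle: cos σ = sin φ₁ sin φ₂ + cos φ₁ cos φ₂ cos Δλ,  σ = 1.7690 rad → d_gc = 11250.6 km
Rhumb line: Δψ = -1.6406, q = Δφ/Δψ = 0.8032, d_rh = R√(Δφ²+q²Δλ²) = 11602.7 km
Excess = 11602.7 − 11250.6 = 352.1 ≈ 352 km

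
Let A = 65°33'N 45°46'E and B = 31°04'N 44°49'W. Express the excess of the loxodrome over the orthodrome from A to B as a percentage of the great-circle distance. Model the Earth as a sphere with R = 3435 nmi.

Great circle: σ = 1.0859 rad → d_gc = Rσ = 3729.9 nmi
Rhumb: Δφ = -0.6018, Δλ = -1.5810, Δψ = -0.9585, q = Δφ/Δψ = 0.6279 → d_rh = R√(Δφ²+q²Δλ²) = 3987.7 nmi
Excess = (3987.7 − 3729.9) / 3729.9 = 257.8 / 3729.9 = 6.91% ≈ 6.9%

6.9%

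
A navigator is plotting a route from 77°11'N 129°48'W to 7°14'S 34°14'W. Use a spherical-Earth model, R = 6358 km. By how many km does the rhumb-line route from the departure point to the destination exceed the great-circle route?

Great circle: cos σ = sin φ₁ sin φ₂ + cos φ₁ cos φ₂ cos Δλ,  σ = 1.7154 rad → d_gc = 10906.64 km
Rhumb line: Δψ = -2.3130, q = Δφ/Δψ = 0.6370, d_rh = R√(Δφ²+q²Δλ²) = 11549.10 km
Excess = 11549.10 − 10906.64 = 642.46 ≈ 642 km

642 km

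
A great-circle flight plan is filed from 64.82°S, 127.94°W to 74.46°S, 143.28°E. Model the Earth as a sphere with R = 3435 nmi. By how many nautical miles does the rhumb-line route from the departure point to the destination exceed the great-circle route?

166 nmi

Great circle: cos σ = sin φ₁ sin φ₂ + cos φ₁ cos φ₂ cos Δλ,  σ = 0.5068 rad → d_gc = 1740.7 nmi
Rhumb line: Δψ = -0.4928, q = Δφ/Δψ = 0.3414, d_rh = R√(Δφ²+q²Δλ²) = 1907.0 nmi
Excess = 1907.0 − 1740.7 = 166.3 ≈ 166 nmi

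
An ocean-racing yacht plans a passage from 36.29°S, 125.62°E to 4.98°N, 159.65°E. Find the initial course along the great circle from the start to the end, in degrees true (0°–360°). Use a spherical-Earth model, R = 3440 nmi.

44.9°

θ = atan2( sin Δλ·cos φ₂ ,  cos φ₁ sin φ₂ − sin φ₁ cos φ₂ cos Δλ )
  = atan2(+0.5575, +0.5586) = 44.94°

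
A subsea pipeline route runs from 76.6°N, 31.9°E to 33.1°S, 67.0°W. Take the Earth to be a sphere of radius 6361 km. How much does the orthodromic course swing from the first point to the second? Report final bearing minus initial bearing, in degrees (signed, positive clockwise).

-73.9°

Initial bearing θ₁ = atan2(sin Δλ cos φ₂, cos φ₁ sin φ₂ − sin φ₁ cos φ₂ cos Δλ) = 269.97°
Final bearing θ₂ = (initial bearing from the destination back to the start) + 180° = 196.06°
Δθ = θ₂ − θ₁ = -73.9°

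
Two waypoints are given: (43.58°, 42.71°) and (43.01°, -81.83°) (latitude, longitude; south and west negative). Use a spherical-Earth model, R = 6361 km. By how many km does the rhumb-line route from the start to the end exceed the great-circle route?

1158 km

Great circle: cos σ = sin φ₁ sin φ₂ + cos φ₁ cos φ₂ cos Δλ,  σ = 1.4001 rad → d_gc = 8905.86 km
Rhumb line: Δψ = -0.0137, q = Δφ/Δψ = 0.7278, d_rh = R√(Δφ²+q²Δλ²) = 10063.45 km
Excess = 10063.45 − 8905.86 = 1157.59 ≈ 1158 km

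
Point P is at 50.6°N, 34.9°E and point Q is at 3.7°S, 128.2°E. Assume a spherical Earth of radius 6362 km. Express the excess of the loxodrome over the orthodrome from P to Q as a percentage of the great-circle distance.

Great circle: σ = 1.6572 rad → d_gc = Rσ = 10543.3 km
Rhumb: Δφ = -0.9477, Δλ = +1.6284, Δψ = -1.0917, q = Δφ/Δψ = 0.8681 → d_rh = R√(Δφ²+q²Δλ²) = 10827.5 km
Excess = (10827.5 − 10543.3) / 10543.3 = 284.2 / 10543.3 = 2.70% ≈ 2.7%

2.7%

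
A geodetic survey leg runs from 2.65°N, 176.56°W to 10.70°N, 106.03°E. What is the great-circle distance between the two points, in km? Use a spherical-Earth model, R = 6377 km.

cos σ = sin φ₁ sin φ₂ + cos φ₁ cos φ₂ cos Δλ
      = sin(2.65°)sin(10.70°) + cos(2.65°)cos(10.70°)cos(-77.41°) = 0.2225
σ = 77.142° → d = Rσ = 6377·1.34638 = 8586 km

8586 km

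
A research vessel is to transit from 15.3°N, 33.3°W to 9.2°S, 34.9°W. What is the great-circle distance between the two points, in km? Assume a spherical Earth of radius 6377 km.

2733 km

Haversine: a = sin²(Δφ/2)+cos φ₁ cos φ₂ sin²(Δλ/2) = 0.04520;  σ = 2·atan2(√a,√(1−a))
σ = 24.551° → d = Rσ = 6377·0.42850 = 2733 km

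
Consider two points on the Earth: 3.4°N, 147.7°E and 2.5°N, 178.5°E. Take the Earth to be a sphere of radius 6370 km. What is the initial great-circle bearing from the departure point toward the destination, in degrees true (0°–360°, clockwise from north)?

θ = atan2( sin Δλ·cos φ₂ ,  cos φ₁ sin φ₂ − sin φ₁ cos φ₂ cos Δλ )
  = atan2(+0.5116, -0.0074) = 90.82°

90.8°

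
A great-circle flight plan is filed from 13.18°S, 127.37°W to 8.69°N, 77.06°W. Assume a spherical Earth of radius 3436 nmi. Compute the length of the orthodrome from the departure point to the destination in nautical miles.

Haversine: a = sin²(Δφ/2)+cos φ₁ cos φ₂ sin²(Δλ/2) = 0.20989;  σ = 2·atan2(√a,√(1−a))
σ = 54.534° → d = Rσ = 3436·0.95179 = 3270 nmi

3270 nmi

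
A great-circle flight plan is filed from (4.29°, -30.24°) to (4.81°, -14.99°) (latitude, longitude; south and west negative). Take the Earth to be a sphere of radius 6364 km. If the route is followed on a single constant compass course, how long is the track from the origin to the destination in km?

Δψ = ln[tan(π/4+φ₂/2)/tan(π/4+φ₁/2)] = +0.0091;  Δφ = +0.0091 rad,  Δλ = +0.2662 rad
q = Δφ/Δψ = 0.9968
d = R·√(Δφ² + q²Δλ²) = 6364·0.26548 = 1690 km

1690 km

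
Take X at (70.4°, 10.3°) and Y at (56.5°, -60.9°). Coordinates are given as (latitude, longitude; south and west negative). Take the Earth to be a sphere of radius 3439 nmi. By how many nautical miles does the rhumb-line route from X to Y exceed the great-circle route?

Great circle: cos σ = sin φ₁ sin φ₂ + cos φ₁ cos φ₂ cos Δλ,  σ = 0.5638 rad → d_gc = 1938.9 nmi
Rhumb line: Δψ = -0.5553, q = Δφ/Δψ = 0.4369, d_rh = R√(Δφ²+q²Δλ²) = 2045.1 nmi
Excess = 2045.1 − 1938.9 = 106.2 ≈ 106 nmi

106 nmi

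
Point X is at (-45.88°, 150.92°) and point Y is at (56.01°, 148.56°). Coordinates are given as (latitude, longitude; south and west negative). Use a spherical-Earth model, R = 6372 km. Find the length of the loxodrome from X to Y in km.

11334 km

Δψ = ln[tan(π/4+φ₂/2)/tan(π/4+φ₁/2)] = +2.0886;  Δφ = +1.7783 rad,  Δλ = -0.0412 rad
q = Δφ/Δψ = 0.8514
d = R·√(Δφ² + q²Δλ²) = 6372·1.77866 = 11334 km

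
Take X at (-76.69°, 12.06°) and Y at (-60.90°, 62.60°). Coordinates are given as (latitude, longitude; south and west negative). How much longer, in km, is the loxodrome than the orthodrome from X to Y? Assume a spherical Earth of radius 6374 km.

73 km

Great circle: cos σ = sin φ₁ sin φ₂ + cos φ₁ cos φ₂ cos Δλ,  σ = 0.3990 rad → d_gc = 2543.08 km
Rhumb line: Δψ = +0.7995, q = Δφ/Δψ = 0.3447, d_rh = R√(Δφ²+q²Δλ²) = 2615.59 km
Excess = 2615.59 − 2543.08 = 72.51 ≈ 73 km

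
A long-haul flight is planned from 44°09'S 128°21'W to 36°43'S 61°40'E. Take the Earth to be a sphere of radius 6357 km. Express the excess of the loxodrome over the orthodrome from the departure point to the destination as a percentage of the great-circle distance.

Great circle: σ = 1.7213 rad → d_gc = Rσ = 10942.5 km
Rhumb: Δφ = +0.1297, Δλ = -2.9668, Δψ = +0.1707, q = Δφ/Δψ = 0.7599 → d_rh = R√(Δφ²+q²Δλ²) = 14354.3 km
Excess = (14354.3 − 10942.5) / 10942.5 = 3411.8 / 10942.5 = 31.18% ≈ 31.2%

31.2%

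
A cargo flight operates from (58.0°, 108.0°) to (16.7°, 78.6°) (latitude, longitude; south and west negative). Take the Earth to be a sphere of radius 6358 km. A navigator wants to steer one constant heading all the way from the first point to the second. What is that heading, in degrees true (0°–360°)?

Δψ = ln[tan(π/4+φ₂/2)/tan(π/4+φ₁/2)] = -0.9535
Δλ = -0.5131 rad (taken the short way round)
course = atan2(Δλ, Δψ) = 208.29°

208.3°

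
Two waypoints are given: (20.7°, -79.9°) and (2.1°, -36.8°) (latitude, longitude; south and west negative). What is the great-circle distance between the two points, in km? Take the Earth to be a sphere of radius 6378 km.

5113 km

cos σ = sin φ₁ sin φ₂ + cos φ₁ cos φ₂ cos Δλ
      = sin(20.70°)sin(2.10°) + cos(20.70°)cos(2.10°)cos(43.10°) = 0.6955
σ = 45.931° → d = Rσ = 6378·0.80165 = 5113 km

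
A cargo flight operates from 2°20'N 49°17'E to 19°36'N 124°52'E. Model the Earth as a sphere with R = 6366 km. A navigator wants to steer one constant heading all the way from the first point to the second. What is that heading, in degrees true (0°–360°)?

76.8°

Δψ = ln[tan(π/4+φ₂/2)/tan(π/4+φ₁/2)] = +0.3082
Δλ = +1.3192 rad (taken the short way round)
course = atan2(Δλ, Δψ) = 76.85°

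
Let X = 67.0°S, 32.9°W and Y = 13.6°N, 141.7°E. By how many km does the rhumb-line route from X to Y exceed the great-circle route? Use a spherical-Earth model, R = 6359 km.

Great circle: cos σ = sin φ₁ sin φ₂ + cos φ₁ cos φ₂ cos Δλ,  σ = 2.2075 rad → d_gc = 14037.4 km
Rhumb line: Δψ = +1.8319, q = Δφ/Δψ = 0.7679, d_rh = R√(Δφ²+q²Δλ²) = 17362.1 km
Excess = 17362.1 − 14037.4 = 3324.7 ≈ 3325 km

3325 km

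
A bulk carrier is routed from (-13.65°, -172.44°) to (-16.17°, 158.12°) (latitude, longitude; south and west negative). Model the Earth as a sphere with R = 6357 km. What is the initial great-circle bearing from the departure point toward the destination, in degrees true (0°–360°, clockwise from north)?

N = sin Δλ·cos φ₂ = -0.4721;  D = cos φ₁ sin φ₂ − sin φ₁ cos φ₂ cos Δλ = -0.0732
initial course = atan2(N, D) = 261.18°

261.2°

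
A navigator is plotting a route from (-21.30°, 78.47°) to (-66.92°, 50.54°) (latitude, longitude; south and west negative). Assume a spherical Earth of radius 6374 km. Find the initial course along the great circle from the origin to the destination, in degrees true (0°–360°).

194.1°

N = sin Δλ·cos φ₂ = -0.1836;  D = cos φ₁ sin φ₂ − sin φ₁ cos φ₂ cos Δλ = -0.7313
initial course = atan2(N, D) = 194.09°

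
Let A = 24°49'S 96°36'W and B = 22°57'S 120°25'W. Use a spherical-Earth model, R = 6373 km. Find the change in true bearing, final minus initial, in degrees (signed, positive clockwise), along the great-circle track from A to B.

+9.8°

Initial bearing θ₁ = atan2(sin Δλ cos φ₂, cos φ₁ sin φ₂ − sin φ₁ cos φ₂ cos Δλ) = 269.95°
Final bearing θ₂ = (initial bearing from the destination back to the start) + 180° = 279.71°
Δθ = θ₂ − θ₁ = +9.8°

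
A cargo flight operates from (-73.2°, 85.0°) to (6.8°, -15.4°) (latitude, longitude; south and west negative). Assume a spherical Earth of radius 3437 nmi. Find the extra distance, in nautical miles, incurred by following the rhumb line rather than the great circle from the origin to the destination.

Great circle: cos σ = sin φ₁ sin φ₂ + cos φ₁ cos φ₂ cos Δλ,  σ = 1.7367 rad → d_gc = 5969.1 nmi
Rhumb line: Δψ = +2.0318, q = Δφ/Δψ = 0.6872, d_rh = R√(Δφ²+q²Δλ²) = 6337.2 nmi
Excess = 6337.2 − 5969.1 = 368.1 ≈ 368 nmi

368 nmi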